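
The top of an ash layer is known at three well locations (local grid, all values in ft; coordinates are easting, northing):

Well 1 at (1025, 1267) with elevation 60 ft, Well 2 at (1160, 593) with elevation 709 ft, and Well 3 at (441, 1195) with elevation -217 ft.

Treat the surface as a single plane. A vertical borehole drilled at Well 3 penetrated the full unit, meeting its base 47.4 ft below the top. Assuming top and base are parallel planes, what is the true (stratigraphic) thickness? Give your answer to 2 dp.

33.09 ft

Two edge vectors: Well 1→Well 2 = (135, -674, 649), Well 1→Well 3 = (-584, -72, -277).
Normal n = (Well 1→Well 2) × (Well 1→Well 3) = (233426, -341621, -403336).
So ∂z/∂easting = −n_x/n_z = 0.57874 and ∂z/∂northing = −n_y/n_z = −0.84699.
|∇z| = √(a²+b²) = 1.02583, so dip δ = arctan(1.02583) = 45.73°.
True thickness = vertical thickness × cos δ = 47.4 × cos 45.73° = 33.09 ft.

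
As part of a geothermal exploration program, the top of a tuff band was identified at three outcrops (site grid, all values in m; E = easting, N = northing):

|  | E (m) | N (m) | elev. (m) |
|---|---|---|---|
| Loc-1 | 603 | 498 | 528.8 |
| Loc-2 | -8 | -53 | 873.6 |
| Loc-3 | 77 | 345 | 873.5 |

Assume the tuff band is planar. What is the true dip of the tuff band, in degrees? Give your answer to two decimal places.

35.54°

Two edge vectors: Loc-1→Loc-2 = (-611, -551, 344.8), Loc-1→Loc-3 = (-526, -153, 344.7).
Normal n = (Loc-1→Loc-2) × (Loc-1→Loc-3) = (-137175.3, 29246.9, -196343).
So ∂z/∂E = −n_x/n_z = −0.69865 and ∂z/∂N = −n_y/n_z = 0.14896.
Gradient magnitude |∇z| = √(a² + b²) = √(0.48811 + 0.02219) = 0.71435.
True dip = arctan(0.71435) = 35.54°, dipping toward ESE (azimuth ≈ 102°).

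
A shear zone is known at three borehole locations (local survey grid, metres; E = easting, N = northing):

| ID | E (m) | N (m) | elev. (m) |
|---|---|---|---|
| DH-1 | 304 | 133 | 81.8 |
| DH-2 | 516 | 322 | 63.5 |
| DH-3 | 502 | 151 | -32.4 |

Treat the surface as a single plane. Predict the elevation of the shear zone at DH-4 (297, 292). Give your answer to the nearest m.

184 m

Let the plane be z = a·E + b·N + c.
DH-2−DH-1: 212a + 189b = −18.3;  DH-3−DH-1: 198a + 18b = −114.2.
Solving gives a = −0.63246, b = 0.61260.
Then c = 81.8 − a·304 − b·133 = 192.59.
At (297, 292): z = −187.8 + 178.9 + 192.59 = 183.6 m.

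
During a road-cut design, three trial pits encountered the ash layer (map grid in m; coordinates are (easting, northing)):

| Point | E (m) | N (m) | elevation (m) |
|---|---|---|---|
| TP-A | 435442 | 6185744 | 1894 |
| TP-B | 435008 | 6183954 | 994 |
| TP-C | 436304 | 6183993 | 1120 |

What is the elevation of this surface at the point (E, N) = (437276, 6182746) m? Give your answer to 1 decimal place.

Two edge vectors: TP-A→TP-B = (-434, -1790, -900), TP-A→TP-C = (862, -1751, -774).
Normal n = (TP-A→TP-B) × (TP-A→TP-C) = (-190440, -1111716, 2302914).
So ∂z/∂E = −n_x/n_z = 0.082695229 and ∂z/∂N = −n_y/n_z = 0.482743168.
Intercept c from TP-A: 1894 − 36008.98 − 2986125.66 = −3020240.63.
At (437276, 6182746): z = 36160.6 + 2984678.4 − 3020240.63 = 598.4 m.

598.4 m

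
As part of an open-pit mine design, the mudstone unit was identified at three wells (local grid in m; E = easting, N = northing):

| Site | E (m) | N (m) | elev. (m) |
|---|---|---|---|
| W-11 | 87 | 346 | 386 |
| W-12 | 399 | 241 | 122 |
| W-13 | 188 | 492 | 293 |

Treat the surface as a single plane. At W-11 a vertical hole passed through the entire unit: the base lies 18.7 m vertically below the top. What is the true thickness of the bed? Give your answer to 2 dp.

14.17 m

Two edge vectors: W-11→W-12 = (312, -105, -264), W-11→W-13 = (101, 146, -93).
Normal n = (W-11→W-12) × (W-11→W-13) = (48309, 2352, 56157).
So ∂z/∂E = −n_x/n_z = −0.86025 and ∂z/∂N = −n_y/n_z = −0.04188.
|∇z| = √(a²+b²) = 0.86127, so dip δ = arctan(0.86127) = 40.74°.
True thickness = vertical thickness × cos δ = 18.7 × cos 40.74° = 14.17 m.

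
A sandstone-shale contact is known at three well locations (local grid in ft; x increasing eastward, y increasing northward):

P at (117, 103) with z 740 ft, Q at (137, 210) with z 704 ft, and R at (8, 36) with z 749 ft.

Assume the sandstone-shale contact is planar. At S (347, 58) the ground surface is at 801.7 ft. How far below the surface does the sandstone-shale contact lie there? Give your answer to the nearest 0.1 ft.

13.1 ft

Let the plane be z = a·x + b·y + c.
Q−P: 20a + 107b = −36;  R−P: −109a − 67b = 9.
Solving gives a = 0.14037, b = −0.36269.
Then c = 740 − a·117 − b·103 = 760.93.
At (347, 58): z_contact = 48.71 − 21.04 + 760.93 = 788.61 ft.
Depth below ground = 801.7 − 788.61 = 13.1 ft.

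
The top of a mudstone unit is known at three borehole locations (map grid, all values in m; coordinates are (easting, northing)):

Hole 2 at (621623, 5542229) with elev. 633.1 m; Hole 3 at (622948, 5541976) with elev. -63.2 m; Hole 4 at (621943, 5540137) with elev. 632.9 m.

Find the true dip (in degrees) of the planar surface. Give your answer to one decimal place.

28.7°

Two edge vectors: Hole 2→Hole 3 = (1325, -253, -696.3), Hole 2→Hole 4 = (320, -2092, -0.2).
Normal n = (Hole 2→Hole 3) × (Hole 2→Hole 4) = (-1456609, -222551, -2690940).
So ∂z/∂E = −n_x/n_z = −0.54130 and ∂z/∂N = −n_y/n_z = −0.08270.
Gradient magnitude |∇z| = √(a² + b²) = √(0.29301 + 0.00684) = 0.54758.
True dip = arctan(0.54758) = 28.7°, dipping toward E (azimuth ≈ 081°).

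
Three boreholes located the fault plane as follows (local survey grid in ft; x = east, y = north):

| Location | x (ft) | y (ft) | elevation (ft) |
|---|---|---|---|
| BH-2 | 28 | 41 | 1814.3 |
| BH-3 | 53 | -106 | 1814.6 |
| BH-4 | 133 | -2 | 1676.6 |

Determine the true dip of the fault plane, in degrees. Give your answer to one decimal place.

55.1°

Two edge vectors: BH-2→BH-3 = (25, -147, 0.3), BH-2→BH-4 = (105, -43, -137.7).
Normal n = (BH-2→BH-3) × (BH-2→BH-4) = (20254.8, 3474, 14360).
So ∂z/∂x = −n_x/n_z = −1.41050 and ∂z/∂y = −n_y/n_z = −0.24192.
Gradient magnitude |∇z| = √(a² + b²) = √(1.98951 + 0.05853) = 1.43110.
True dip = arctan(1.43110) = 55.1°, dipping toward E (azimuth ≈ 080°).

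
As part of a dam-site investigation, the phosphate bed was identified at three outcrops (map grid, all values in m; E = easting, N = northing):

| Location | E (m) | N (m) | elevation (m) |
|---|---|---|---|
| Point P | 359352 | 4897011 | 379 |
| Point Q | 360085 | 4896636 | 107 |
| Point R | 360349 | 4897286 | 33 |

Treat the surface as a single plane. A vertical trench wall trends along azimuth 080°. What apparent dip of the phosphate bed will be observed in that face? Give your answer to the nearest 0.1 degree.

Let the plane be z = a·E + b·N + c.
Point Q−Point P: 733a − 375b = −272;  Point R−Point P: 997a + 275b = −346.
Solving gives a = −0.35546, b = 0.03053.
Unit vector along 080° is (sin 80°, cos 80°) = (0.9848, 0.1736).
Slope in that direction = a·(0.9848) + b·(0.1736) = −0.34476.
Apparent dip = arctan|0.34476| = 19.0° (true dip is 19.6°, so apparent ≤ true as expected).

19.0°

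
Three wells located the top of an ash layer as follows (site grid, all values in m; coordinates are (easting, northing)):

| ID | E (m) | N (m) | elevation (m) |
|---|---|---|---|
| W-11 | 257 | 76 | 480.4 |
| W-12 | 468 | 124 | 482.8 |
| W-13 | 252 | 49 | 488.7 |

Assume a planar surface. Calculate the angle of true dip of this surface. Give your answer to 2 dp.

Two edge vectors: W-11→W-12 = (211, 48, 2.4), W-11→W-13 = (-5, -27, 8.3).
Normal n = (W-11→W-12) × (W-11→W-13) = (463.2, -1763.3, -5457).
So ∂z/∂E = −n_x/n_z = 0.08488 and ∂z/∂N = −n_y/n_z = −0.32313.
Gradient magnitude |∇z| = √(a² + b²) = √(0.00720 + 0.10441) = 0.33409.
True dip = arctan(0.33409) = 18.47°, dipping toward NNW (azimuth ≈ 345°).

18.47°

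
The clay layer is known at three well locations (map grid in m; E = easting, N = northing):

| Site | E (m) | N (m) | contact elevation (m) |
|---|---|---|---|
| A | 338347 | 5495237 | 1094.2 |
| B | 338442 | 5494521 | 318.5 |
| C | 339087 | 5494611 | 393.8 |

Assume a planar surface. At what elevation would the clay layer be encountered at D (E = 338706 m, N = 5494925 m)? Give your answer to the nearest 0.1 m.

745.5 m

Let the plane be z = a·E + b·N + c.
B−A: 95a − 716b = −775.7;  C−A: 740a − 626b = −700.4.
Solving gives a = −0.033799349, b = 1.078895338.
Then c = 1094.2 − a·338347 − b·5495237 = −5916255.47.
At (338706, 5494925): z = −11448.0 + 5928449.0 − 5916255.47 = 745.5 m.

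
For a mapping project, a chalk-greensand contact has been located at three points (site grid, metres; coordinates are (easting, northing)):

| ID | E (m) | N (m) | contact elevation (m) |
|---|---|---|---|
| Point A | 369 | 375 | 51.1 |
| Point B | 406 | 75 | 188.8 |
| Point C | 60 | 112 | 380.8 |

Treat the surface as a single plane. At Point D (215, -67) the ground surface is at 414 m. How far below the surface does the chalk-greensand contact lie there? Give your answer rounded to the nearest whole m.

32 m

Let the plane be z = a·E + b·N + c.
Point B−Point A: 37a − 300b = 137.7;  Point C−Point A: −309a − 263b = 329.7.
Solving gives a = −0.61207, b = −0.53449.
Then c = 51.1 − a·369 − b·375 = 477.39.
At (215, -67): z_contact = −131.6 + 35.8 + 477.39 = 381.6 m.
Depth below ground = 414 − 381.6 = 32 m.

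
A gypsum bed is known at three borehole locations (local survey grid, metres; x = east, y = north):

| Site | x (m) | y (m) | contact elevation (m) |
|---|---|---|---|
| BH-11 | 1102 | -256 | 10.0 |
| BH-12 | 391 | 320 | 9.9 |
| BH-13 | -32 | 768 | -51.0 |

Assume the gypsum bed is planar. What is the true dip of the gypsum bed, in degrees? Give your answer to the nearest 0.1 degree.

36.6°

Two edge vectors: BH-11→BH-12 = (-711, 576, -0.1), BH-11→BH-13 = (-1134, 1024, -61).
Normal n = (BH-11→BH-12) × (BH-11→BH-13) = (-35033.6, -43257.6, -74880).
So ∂z/∂x = −n_x/n_z = −0.46786 and ∂z/∂y = −n_y/n_z = −0.57769.
Gradient magnitude |∇z| = √(a² + b²) = √(0.21890 + 0.33373) = 0.74339.
True dip = arctan(0.74339) = 36.6°, dipping toward NE (azimuth ≈ 039°).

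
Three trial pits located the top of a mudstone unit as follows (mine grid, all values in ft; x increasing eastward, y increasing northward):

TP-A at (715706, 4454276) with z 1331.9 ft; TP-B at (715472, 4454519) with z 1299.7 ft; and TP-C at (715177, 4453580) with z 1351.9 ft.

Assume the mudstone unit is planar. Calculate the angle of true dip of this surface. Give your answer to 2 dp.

5.47°

Two edge vectors: TP-A→TP-B = (-234, 243, -32.2), TP-A→TP-C = (-529, -696, 20).
Normal n = (TP-A→TP-B) × (TP-A→TP-C) = (-17551.2, 21713.8, 291411).
So ∂z/∂x = −n_x/n_z = 0.06023 and ∂z/∂y = −n_y/n_z = −0.07451.
Gradient magnitude |∇z| = √(a² + b²) = √(0.00363 + 0.00555) = 0.09581.
True dip = arctan(0.09581) = 5.47°, dipping toward NW (azimuth ≈ 321°).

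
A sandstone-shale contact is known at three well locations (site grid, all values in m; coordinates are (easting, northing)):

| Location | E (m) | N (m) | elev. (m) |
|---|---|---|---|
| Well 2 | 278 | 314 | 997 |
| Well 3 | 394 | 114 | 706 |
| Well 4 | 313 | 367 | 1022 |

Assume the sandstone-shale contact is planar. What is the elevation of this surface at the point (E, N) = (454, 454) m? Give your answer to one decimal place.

996.8 m

Two edge vectors: Well 2→Well 3 = (116, -200, -291), Well 2→Well 4 = (35, 53, 25).
Normal n = (Well 2→Well 3) × (Well 2→Well 4) = (10423, -13085, 13148).
So ∂z/∂E = −n_x/n_z = −0.79274 and ∂z/∂N = −n_y/n_z = 0.99521.
Intercept c from Well 2: 997 + 220.38 − 312.50 = 904.89.
At (454, 454): z = −359.9 + 451.8 + 904.89 = 996.8 m.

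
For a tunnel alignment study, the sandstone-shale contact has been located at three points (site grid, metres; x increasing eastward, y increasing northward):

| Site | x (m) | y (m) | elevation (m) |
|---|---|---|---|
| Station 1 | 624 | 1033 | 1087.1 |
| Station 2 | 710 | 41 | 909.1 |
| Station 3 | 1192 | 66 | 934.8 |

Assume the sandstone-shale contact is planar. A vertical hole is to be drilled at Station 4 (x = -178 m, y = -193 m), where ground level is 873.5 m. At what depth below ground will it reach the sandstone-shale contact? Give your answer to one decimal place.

Two edge vectors: Station 1→Station 2 = (86, -992, -178), Station 1→Station 3 = (568, -967, -152.3).
Normal n = (Station 1→Station 2) × (Station 1→Station 3) = (-21044.4, -88006.2, 480294).
So ∂z/∂x = −n_x/n_z = 0.043816 and ∂z/∂y = −n_y/n_z = 0.183234.
Intercept c from Station 1: 1087.1 − 27.34 − 189.28 = 870.48.
At (-178, -193): z_contact = −7.80 − 35.36 + 870.48 = 827.31 m.
Depth below ground = 873.5 − 827.31 = 46.2 m.

46.2 m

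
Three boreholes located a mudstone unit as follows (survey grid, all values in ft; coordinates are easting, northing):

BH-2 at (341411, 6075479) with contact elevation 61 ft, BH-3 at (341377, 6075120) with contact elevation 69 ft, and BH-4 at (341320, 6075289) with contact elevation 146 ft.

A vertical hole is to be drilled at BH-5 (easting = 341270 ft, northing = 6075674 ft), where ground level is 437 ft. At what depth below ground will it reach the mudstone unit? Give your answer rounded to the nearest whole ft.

Two edge vectors: BH-2→BH-3 = (-34, -359, 8), BH-2→BH-4 = (-91, -190, 85).
Normal n = (BH-2→BH-3) × (BH-2→BH-4) = (-28995, 2162, -26209).
So ∂z/∂easting = −n_x/n_z = −1.10629936 and ∂z/∂northing = −n_y/n_z = 0.08249075.
Intercept c from BH-2: 61 + 377702.77 − 501170.80 = −123407.03.
At (341270, 6075674): z_contact = −377546.8 + 501186.9 − 123407.03 = 233.1 ft.
Depth below ground = 437 − 233.1 = 204 ft.

204 ft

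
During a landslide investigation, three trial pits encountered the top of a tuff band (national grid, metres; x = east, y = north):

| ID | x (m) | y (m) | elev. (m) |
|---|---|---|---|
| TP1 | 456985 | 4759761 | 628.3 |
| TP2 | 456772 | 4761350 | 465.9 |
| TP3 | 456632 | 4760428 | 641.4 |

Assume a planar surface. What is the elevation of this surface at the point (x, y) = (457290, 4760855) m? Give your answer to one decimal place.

Two edge vectors: TP1→TP2 = (-213, 1589, -162.4), TP1→TP3 = (-353, 667, 13.1).
Normal n = (TP1→TP2) × (TP1→TP3) = (129136.7, 60117.5, 418846).
So ∂z/∂x = −n_x/n_z = −0.308315467 and ∂z/∂y = −n_y/n_z = −0.143531274.
Intercept c from TP1: 628.3 + 140895.54 + 683174.56 = 824698.40.
At (457290, 4760855): z = −140989.6 − 683331.6 + 824698.40 = 377.2 m.

377.2 m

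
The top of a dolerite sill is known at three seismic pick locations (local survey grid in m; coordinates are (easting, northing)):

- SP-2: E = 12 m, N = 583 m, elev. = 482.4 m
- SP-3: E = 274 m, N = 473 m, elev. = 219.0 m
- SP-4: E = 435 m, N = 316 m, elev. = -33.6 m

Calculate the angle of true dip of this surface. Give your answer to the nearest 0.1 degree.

49.4°

Two edge vectors: SP-2→SP-3 = (262, -110, -263.4), SP-2→SP-4 = (423, -267, -516).
Normal n = (SP-2→SP-3) × (SP-2→SP-4) = (-13567.8, 23773.8, -23424).
So ∂z/∂E = −n_x/n_z = −0.57923 and ∂z/∂N = −n_y/n_z = 1.01493.
Gradient magnitude |∇z| = √(a² + b²) = √(0.33550 + 1.03009) = 1.16859.
True dip = arctan(1.16859) = 49.4°, dipping toward SSE (azimuth ≈ 150°).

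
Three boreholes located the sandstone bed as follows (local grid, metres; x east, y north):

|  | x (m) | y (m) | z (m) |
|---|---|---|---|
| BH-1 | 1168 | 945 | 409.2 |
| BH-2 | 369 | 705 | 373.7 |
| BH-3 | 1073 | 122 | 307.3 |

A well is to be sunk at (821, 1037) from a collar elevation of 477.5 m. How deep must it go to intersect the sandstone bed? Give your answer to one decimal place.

Two edge vectors: BH-1→BH-2 = (-799, -240, -35.5), BH-1→BH-3 = (-95, -823, -101.9).
Normal n = (BH-1→BH-2) × (BH-1→BH-3) = (-4760.5, -78045.6, 634777).
So ∂z/∂x = −n_x/n_z = 0.007499 and ∂z/∂y = −n_y/n_z = 0.122950.
Intercept c from BH-1: 409.2 − 8.76 − 116.19 = 284.25.
At (821, 1037): z_contact = 6.16 + 127.50 + 284.25 = 417.91 m.
Depth below ground = 477.5 − 417.91 = 59.6 m.

59.6 m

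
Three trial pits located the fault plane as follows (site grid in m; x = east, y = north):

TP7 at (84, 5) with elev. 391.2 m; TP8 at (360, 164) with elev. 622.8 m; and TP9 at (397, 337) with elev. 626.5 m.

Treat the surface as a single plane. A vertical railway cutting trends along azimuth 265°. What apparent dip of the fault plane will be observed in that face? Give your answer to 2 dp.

Let the plane be z = a·x + b·y + c.
TP8−TP7: 276a + 159b = 231.6;  TP9−TP7: 313a + 332b = 235.3.
Solving gives a = 0.94300, b = −0.18029.
Unit vector along 265° is (sin 265°, cos 265°) = (-0.9962, -0.0872).
Slope in that direction = a·(-0.9962) + b·(-0.0872) = −0.92369.
Apparent dip = arctan|0.92369| = 42.73° (true dip is 43.8°, so apparent ≤ true as expected).

42.73°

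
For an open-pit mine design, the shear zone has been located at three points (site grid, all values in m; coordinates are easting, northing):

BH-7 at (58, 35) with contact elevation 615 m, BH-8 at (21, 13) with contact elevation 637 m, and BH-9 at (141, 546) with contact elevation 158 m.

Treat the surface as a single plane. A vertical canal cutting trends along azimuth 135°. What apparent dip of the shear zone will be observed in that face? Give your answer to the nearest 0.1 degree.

Two edge vectors: BH-7→BH-8 = (-37, -22, 22), BH-7→BH-9 = (83, 511, -457).
Normal n = (BH-7→BH-8) × (BH-7→BH-9) = (-1188, -15083, -17081).
So ∂z/∂easting = −n_x/n_z = −0.06955 and ∂z/∂northing = −n_y/n_z = −0.88303.
Unit vector along 135° is (sin 135°, cos 135°) = (0.7071, -0.7071).
Slope in that direction = a·(0.7071) + b·(-0.7071) = 0.57522.
Apparent dip = arctan|0.57522| = 29.9° (true dip is 41.5°, so apparent ≤ true as expected).

29.9°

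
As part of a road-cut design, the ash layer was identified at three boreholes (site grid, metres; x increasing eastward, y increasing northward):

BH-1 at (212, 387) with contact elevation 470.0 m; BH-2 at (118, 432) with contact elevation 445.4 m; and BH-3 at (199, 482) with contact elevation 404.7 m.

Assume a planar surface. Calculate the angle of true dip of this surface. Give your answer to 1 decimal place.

Let the plane be z = a·x + b·y + c.
BH-2−BH-1: −94a + 45b = −24.6;  BH-3−BH-1: −13a + 95b = −65.3.
Solving gives a = −0.07208, b = −0.69723.
Gradient magnitude |∇z| = √(a² + b²) = √(0.00520 + 0.48613) = 0.70095.
True dip = arctan(0.70095) = 35.0°, dipping toward N (azimuth ≈ 006°).

35.0°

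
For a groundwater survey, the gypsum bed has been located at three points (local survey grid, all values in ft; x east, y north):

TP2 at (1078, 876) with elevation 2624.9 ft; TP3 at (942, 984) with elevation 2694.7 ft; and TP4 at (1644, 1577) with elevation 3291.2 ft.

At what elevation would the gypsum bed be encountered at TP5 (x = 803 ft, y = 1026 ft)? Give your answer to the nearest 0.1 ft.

Let the plane be z = a·x + b·y + c.
TP3−TP2: −136a + 108b = 69.8;  TP4−TP2: 566a + 701b = 666.3.
Solving gives a = 0.147194, b = 0.831652.
Then c = 2624.9 − a·1078 − b·876 = 1737.70.
At (803, 1026): z = 118.2 + 853.3 + 1737.70 = 2709.2 ft.

2709.2 ft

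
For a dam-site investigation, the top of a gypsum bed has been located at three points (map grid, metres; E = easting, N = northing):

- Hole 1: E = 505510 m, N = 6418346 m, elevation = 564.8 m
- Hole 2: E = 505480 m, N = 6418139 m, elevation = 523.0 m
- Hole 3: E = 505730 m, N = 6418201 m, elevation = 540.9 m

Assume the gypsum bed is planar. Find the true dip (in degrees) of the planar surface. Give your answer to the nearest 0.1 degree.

11.3°

Let the plane be z = a·E + b·N + c.
Hole 2−Hole 1: −30a − 207b = −41.8;  Hole 3−Hole 1: 220a − 145b = −23.9.
Solving gives a = 0.02232, b = 0.19870.
Gradient magnitude |∇z| = √(a² + b²) = √(0.00050 + 0.03948) = 0.19995.
True dip = arctan(0.19995) = 11.3°, dipping toward S (azimuth ≈ 186°).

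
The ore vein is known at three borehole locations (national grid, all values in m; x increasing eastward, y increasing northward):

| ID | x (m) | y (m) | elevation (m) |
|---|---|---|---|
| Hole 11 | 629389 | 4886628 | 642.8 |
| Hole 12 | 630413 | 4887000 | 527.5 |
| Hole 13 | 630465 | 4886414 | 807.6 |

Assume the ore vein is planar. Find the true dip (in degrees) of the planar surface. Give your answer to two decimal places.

Two edge vectors: Hole 11→Hole 12 = (1024, 372, -115.3), Hole 11→Hole 13 = (1076, -214, 164.8).
Normal n = (Hole 11→Hole 12) × (Hole 11→Hole 13) = (36631.4, -292818, -619408).
So ∂z/∂x = −n_x/n_z = 0.05914 and ∂z/∂y = −n_y/n_z = −0.47274.
Gradient magnitude |∇z| = √(a² + b²) = √(0.00350 + 0.22348) = 0.47642.
True dip = arctan(0.47642) = 25.47°, dipping toward N (azimuth ≈ 353°).

25.47°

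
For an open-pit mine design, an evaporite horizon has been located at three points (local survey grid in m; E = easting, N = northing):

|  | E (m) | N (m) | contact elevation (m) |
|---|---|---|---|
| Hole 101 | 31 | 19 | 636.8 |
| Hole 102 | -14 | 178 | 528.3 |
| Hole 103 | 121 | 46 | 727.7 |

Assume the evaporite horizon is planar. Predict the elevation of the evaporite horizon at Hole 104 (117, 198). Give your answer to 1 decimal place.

Two edge vectors: Hole 101→Hole 102 = (-45, 159, -108.5), Hole 101→Hole 103 = (90, 27, 90.9).
Normal n = (Hole 101→Hole 102) × (Hole 101→Hole 103) = (17382.6, -5674.5, -15525).
So ∂z/∂E = −n_x/n_z = 1.11965 and ∂z/∂N = −n_y/n_z = −0.36551.
Intercept c from Hole 101: 636.8 − 34.71 + 6.94 = 609.04.
At (117, 198): z = 131.0 − 72.4 + 609.04 = 667.7 m.

667.7 m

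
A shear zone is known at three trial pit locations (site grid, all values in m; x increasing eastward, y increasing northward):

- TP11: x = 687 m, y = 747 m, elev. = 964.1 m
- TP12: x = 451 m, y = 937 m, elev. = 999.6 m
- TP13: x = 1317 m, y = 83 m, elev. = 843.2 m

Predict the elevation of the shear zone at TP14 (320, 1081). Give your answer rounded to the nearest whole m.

Two edge vectors: TP11→TP12 = (-236, 190, 35.5), TP11→TP13 = (630, -664, -120.9).
Normal n = (TP11→TP12) × (TP11→TP13) = (601, -6167.4, 37004).
So ∂z/∂x = −n_x/n_z = −0.01624 and ∂z/∂y = −n_y/n_z = 0.16667.
Intercept c from TP11: 964.1 + 11.16 − 124.50 = 850.76.
At (320, 1081): z = −5.2 + 180.2 + 850.76 = 1025.7 m.

1026 m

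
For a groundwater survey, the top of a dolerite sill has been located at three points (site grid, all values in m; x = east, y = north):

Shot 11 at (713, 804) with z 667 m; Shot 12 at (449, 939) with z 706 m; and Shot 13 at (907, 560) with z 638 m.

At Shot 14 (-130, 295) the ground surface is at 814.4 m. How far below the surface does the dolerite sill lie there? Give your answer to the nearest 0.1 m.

Two edge vectors: Shot 11→Shot 12 = (-264, 135, 39), Shot 11→Shot 13 = (194, -244, -29).
Normal n = (Shot 11→Shot 12) × (Shot 11→Shot 13) = (5601, -90, 38226).
So ∂z/∂x = −n_x/n_z = −0.14652 and ∂z/∂y = −n_y/n_z = 0.00235.
Intercept c from Shot 11: 667 + 104.47 − 1.89 = 769.58.
At (-130, 295): z_contact = 19.05 + 0.69 + 769.58 = 789.32 m.
Depth below ground = 814.4 − 789.32 = 25.1 m.

25.1 m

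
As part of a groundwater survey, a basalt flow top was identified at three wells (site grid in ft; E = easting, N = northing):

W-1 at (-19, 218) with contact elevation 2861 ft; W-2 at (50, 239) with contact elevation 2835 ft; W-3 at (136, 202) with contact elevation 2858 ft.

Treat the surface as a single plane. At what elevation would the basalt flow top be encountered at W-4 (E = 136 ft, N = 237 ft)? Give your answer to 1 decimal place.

2827.3 ft

Let the plane be z = a·E + b·N + c.
W-2−W-1: 69a + 21b = −26;  W-3−W-1: 155a − 16b = −3.
Solving gives a = −0.10989, b = −0.87704.
Then c = 2861 − a·-19 − b·218 = 3050.11.
At (136, 237): z = −14.9 − 207.9 + 3050.11 = 2827.3 ft.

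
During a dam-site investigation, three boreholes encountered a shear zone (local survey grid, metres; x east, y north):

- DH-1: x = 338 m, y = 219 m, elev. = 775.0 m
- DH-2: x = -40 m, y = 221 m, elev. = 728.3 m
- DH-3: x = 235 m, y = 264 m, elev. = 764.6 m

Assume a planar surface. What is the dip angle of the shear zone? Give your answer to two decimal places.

7.66°

Two edge vectors: DH-1→DH-2 = (-378, 2, -46.7), DH-1→DH-3 = (-103, 45, -10.4).
Normal n = (DH-1→DH-2) × (DH-1→DH-3) = (2080.7, 878.9, -16804).
So ∂z/∂x = −n_x/n_z = 0.12382 and ∂z/∂y = −n_y/n_z = 0.05230.
Gradient magnitude |∇z| = √(a² + b²) = √(0.01533 + 0.00274) = 0.13442.
True dip = arctan(0.13442) = 7.66°, dipping toward WSW (azimuth ≈ 247°).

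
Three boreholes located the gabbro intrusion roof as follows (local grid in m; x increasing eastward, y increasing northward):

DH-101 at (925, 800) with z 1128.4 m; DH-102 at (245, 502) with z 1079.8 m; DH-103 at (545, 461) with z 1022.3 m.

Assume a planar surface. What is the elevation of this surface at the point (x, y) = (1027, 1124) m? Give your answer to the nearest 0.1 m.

Let the plane be z = a·x + b·y + c.
DH-102−DH-101: −680a − 298b = −48.6;  DH-103−DH-101: −380a − 339b = −106.1.
Solving gives a = −0.129113, b = 0.457708.
Then c = 1128.4 − a·925 − b·800 = 881.66.
At (1027, 1124): z = −132.6 + 514.5 + 881.66 = 1263.5 m.

1263.5 m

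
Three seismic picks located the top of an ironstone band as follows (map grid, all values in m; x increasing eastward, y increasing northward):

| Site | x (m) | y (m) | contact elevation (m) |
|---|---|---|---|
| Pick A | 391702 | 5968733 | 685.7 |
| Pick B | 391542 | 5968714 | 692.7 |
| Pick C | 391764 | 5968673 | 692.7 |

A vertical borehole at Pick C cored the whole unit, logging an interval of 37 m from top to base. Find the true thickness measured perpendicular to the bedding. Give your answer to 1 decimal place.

36.6 m

Two edge vectors: Pick A→Pick B = (-160, -19, 7), Pick A→Pick C = (62, -60, 7).
Normal n = (Pick A→Pick B) × (Pick A→Pick C) = (287, 1554, 10778).
So ∂z/∂x = −n_x/n_z = −0.02663 and ∂z/∂y = −n_y/n_z = −0.14418.
|∇z| = √(a²+b²) = 0.14662, so dip δ = arctan(0.14662) = 8.34°.
True thickness = vertical thickness × cos δ = 37 × cos 8.34° = 36.6 m.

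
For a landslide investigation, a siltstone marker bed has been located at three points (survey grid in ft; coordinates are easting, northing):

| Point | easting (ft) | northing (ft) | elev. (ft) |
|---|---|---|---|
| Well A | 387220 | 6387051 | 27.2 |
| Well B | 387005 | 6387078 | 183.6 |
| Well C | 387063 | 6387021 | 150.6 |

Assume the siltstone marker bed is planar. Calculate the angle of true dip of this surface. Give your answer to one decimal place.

37.7°

Two edge vectors: Well A→Well B = (-215, 27, 156.4), Well A→Well C = (-157, -30, 123.4).
Normal n = (Well A→Well B) × (Well A→Well C) = (8023.8, 1976.2, 10689).
So ∂z/∂easting = −n_x/n_z = −0.75066 and ∂z/∂northing = −n_y/n_z = −0.18488.
Gradient magnitude |∇z| = √(a² + b²) = √(0.56349 + 0.03418) = 0.77309.
True dip = arctan(0.77309) = 37.7°, dipping toward ENE (azimuth ≈ 076°).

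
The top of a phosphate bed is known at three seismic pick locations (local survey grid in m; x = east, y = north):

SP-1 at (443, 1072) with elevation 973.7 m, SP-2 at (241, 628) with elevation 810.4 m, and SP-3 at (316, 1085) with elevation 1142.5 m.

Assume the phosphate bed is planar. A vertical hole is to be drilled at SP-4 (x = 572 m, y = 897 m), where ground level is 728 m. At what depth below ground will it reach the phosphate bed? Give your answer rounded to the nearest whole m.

76 m

Let the plane be z = a·x + b·y + c.
SP-2−SP-1: −202a − 444b = −163.3;  SP-3−SP-1: −127a + 13b = 168.8.
Solving gives a = −1.23402, b = 0.92922.
Then c = 973.7 − a·443 − b·1072 = 524.25.
At (572, 897): z_contact = −705.9 + 833.5 + 524.25 = 651.9 m.
Depth below ground = 728 − 651.9 = 76 m.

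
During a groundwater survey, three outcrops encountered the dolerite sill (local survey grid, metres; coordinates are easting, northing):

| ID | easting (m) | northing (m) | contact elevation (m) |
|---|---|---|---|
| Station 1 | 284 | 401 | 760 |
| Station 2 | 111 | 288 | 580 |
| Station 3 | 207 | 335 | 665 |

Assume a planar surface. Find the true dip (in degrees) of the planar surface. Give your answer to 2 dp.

Two edge vectors: Station 1→Station 2 = (-173, -113, -180), Station 1→Station 3 = (-77, -66, -95).
Normal n = (Station 1→Station 2) × (Station 1→Station 3) = (-1145, -2575, 2717).
So ∂z/∂easting = −n_x/n_z = 0.42142 and ∂z/∂northing = −n_y/n_z = 0.94774.
Gradient magnitude |∇z| = √(a² + b²) = √(0.17760 + 0.89820) = 1.03721.
True dip = arctan(1.03721) = 46.05°, dipping toward SSW (azimuth ≈ 204°).

46.05°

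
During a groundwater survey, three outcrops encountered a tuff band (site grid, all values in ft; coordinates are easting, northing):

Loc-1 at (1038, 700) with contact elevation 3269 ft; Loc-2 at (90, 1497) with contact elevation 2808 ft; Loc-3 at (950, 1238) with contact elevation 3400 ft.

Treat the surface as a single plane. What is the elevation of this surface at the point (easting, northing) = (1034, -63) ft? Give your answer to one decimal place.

2980.0 ft

Two edge vectors: Loc-1→Loc-2 = (-948, 797, -461), Loc-1→Loc-3 = (-88, 538, 131).
Normal n = (Loc-1→Loc-2) × (Loc-1→Loc-3) = (352425, 164756, -439888).
So ∂z/∂easting = −n_x/n_z = 0.801170 and ∂z/∂northing = −n_y/n_z = 0.374541.
Intercept c from Loc-1: 3269 − 831.61 − 262.18 = 2175.21.
At (1034, -63): z = 828.4 − 23.6 + 2175.21 = 2980.0 ft.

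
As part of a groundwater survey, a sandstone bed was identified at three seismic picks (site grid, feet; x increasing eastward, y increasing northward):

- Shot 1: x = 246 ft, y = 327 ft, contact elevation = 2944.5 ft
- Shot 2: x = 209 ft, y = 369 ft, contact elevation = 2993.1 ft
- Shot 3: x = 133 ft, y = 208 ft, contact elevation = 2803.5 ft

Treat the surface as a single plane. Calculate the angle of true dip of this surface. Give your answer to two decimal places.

Two edge vectors: Shot 1→Shot 2 = (-37, 42, 48.6), Shot 1→Shot 3 = (-113, -119, -141).
Normal n = (Shot 1→Shot 2) × (Shot 1→Shot 3) = (-138.6, -10708.8, 9149).
So ∂z/∂x = −n_x/n_z = 0.01515 and ∂z/∂y = −n_y/n_z = 1.17049.
Gradient magnitude |∇z| = √(a² + b²) = √(0.00023 + 1.37004) = 1.17059.
True dip = arctan(1.17059) = 49.49°, dipping toward S (azimuth ≈ 181°).

49.49°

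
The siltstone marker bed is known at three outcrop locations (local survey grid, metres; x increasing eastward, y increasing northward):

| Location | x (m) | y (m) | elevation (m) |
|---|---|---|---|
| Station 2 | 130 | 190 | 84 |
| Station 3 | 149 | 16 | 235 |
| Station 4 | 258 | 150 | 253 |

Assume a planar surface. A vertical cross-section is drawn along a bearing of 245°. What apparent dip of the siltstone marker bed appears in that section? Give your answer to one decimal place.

Two edge vectors: Station 2→Station 3 = (19, -174, 151), Station 2→Station 4 = (128, -40, 169).
Normal n = (Station 2→Station 3) × (Station 2→Station 4) = (-23366, 16117, 21512).
So ∂z/∂x = −n_x/n_z = 1.08618 and ∂z/∂y = −n_y/n_z = −0.74921.
Unit vector along 245° is (sin 245°, cos 245°) = (-0.9063, -0.4226).
Slope in that direction = a·(-0.9063) + b·(-0.4226) = −0.66779.
Apparent dip = arctan|0.66779| = 33.7° (true dip is 52.8°, so apparent ≤ true as expected).

33.7°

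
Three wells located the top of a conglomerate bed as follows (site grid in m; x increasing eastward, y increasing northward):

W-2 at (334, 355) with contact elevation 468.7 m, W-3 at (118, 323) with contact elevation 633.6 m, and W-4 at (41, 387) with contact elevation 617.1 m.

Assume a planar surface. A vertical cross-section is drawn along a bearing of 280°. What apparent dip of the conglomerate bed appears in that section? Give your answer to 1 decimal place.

23.4°

Let the plane be z = a·x + b·y + c.
W-3−W-2: −216a − 32b = 164.9;  W-4−W-2: −293a + 32b = 148.4.
Solving gives a = −0.61552, b = −0.99836.
Unit vector along 280° is (sin 280°, cos 280°) = (-0.9848, 0.1736).
Slope in that direction = a·(-0.9848) + b·(0.1736) = 0.43281.
Apparent dip = arctan|0.43281| = 23.4° (true dip is 49.5°, so apparent ≤ true as expected).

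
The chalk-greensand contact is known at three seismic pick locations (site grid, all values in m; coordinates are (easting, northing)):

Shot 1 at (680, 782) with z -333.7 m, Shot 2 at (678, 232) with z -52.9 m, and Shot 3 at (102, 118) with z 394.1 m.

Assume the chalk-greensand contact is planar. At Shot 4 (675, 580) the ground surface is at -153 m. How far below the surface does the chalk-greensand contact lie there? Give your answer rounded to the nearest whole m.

75 m

Let the plane be z = a·E + b·N + c.
Shot 2−Shot 1: −2a − 550b = 280.8;  Shot 3−Shot 1: −578a − 664b = 727.8.
Solving gives a = −0.67548, b = −0.50809.
Then c = -333.7 − a·680 − b·782 = 522.95.
At (675, 580): z_contact = −456.0 − 294.7 + 522.95 = -227.7 m.
Depth below ground = -153 − (-227.7) = 75 m.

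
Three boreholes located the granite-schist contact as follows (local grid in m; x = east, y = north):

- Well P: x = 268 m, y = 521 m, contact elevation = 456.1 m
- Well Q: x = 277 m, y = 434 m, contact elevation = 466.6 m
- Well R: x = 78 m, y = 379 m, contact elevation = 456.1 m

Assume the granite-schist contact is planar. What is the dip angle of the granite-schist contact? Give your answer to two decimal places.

7.96°

Two edge vectors: Well P→Well Q = (9, -87, 10.5), Well P→Well R = (-190, -142, 0).
Normal n = (Well P→Well Q) × (Well P→Well R) = (1491, -1995, -17808).
So ∂z/∂x = −n_x/n_z = 0.08373 and ∂z/∂y = −n_y/n_z = −0.11203.
Gradient magnitude |∇z| = √(a² + b²) = √(0.00701 + 0.01255) = 0.13986.
True dip = arctan(0.13986) = 7.96°, dipping toward NW (azimuth ≈ 323°).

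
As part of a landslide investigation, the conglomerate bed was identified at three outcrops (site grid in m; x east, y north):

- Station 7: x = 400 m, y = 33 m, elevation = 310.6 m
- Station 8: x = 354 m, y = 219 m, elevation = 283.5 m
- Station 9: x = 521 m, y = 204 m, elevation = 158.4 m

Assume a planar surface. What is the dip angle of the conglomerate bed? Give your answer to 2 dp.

40.36°

Let the plane be z = a·x + b·y + c.
Station 8−Station 7: −46a + 186b = −27.1;  Station 9−Station 7: 121a + 171b = −152.2.
Solving gives a = −0.77950, b = −0.33848.
Gradient magnitude |∇z| = √(a² + b²) = √(0.60763 + 0.11457) = 0.84982.
True dip = arctan(0.84982) = 40.36°, dipping toward ENE (azimuth ≈ 067°).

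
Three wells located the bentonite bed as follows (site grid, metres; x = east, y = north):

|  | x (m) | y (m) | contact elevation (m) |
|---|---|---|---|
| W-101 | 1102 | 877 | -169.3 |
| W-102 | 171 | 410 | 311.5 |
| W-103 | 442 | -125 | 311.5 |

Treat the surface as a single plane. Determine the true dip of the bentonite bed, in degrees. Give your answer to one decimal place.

Let the plane be z = a·x + b·y + c.
W-102−W-101: −931a − 467b = 480.8;  W-103−W-101: −660a − 1002b = 480.8.
Solving gives a = −0.41180, b = −0.20859.
Gradient magnitude |∇z| = √(a² + b²) = √(0.16958 + 0.04351) = 0.46162.
True dip = arctan(0.46162) = 24.8°, dipping toward ENE (azimuth ≈ 063°).

24.8°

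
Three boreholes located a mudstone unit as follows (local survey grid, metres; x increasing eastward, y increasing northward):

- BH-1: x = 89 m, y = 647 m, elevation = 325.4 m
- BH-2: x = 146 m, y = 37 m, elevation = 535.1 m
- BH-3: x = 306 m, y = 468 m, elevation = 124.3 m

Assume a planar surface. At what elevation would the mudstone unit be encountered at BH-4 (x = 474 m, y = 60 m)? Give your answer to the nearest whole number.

Two edge vectors: BH-1→BH-2 = (57, -610, 209.7), BH-1→BH-3 = (217, -179, -201.1).
Normal n = (BH-1→BH-2) × (BH-1→BH-3) = (160207.3, 56967.6, 122167).
So ∂z/∂x = −n_x/n_z = −1.31138 and ∂z/∂y = −n_y/n_z = −0.46631.
Intercept c from BH-1: 325.4 + 116.71 + 301.70 = 743.81.
At (474, 60): z = −621.6 − 28.0 + 743.81 = 94.2 m.

94 m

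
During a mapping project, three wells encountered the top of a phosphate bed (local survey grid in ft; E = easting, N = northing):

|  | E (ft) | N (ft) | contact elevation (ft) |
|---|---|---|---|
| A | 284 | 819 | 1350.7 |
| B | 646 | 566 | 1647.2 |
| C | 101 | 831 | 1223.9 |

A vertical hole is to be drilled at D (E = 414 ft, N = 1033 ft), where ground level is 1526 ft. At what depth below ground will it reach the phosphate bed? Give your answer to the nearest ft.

Two edge vectors: A→B = (362, -253, 296.5), A→C = (-183, 12, -126.8).
Normal n = (A→B) × (A→C) = (28522.4, -8357.9, -41955).
So ∂z/∂E = −n_x/n_z = 0.67983 and ∂z/∂N = −n_y/n_z = −0.19921.
Intercept c from A: 1350.7 − 193.07 + 163.15 = 1320.78.
At (414, 1033): z_contact = 281.5 − 205.8 + 1320.78 = 1396.4 ft.
Depth below ground = 1526 − 1396.4 = 130 ft.

130 ft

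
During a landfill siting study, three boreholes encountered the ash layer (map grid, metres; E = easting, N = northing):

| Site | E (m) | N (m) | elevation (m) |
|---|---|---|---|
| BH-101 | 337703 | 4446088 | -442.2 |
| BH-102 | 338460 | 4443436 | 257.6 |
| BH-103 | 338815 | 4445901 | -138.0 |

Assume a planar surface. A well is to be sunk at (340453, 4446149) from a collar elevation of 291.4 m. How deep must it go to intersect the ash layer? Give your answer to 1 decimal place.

83.5 m

Let the plane be z = a·E + b·N + c.
BH-102−BH-101: 757a − 2652b = 699.8;  BH-103−BH-101: 1112a − 187b = 304.2.
Solving gives a = 0.240742378, b = −0.195157624.
Then c = -442.2 − a·337703 − b·4446088 = 785946.35.
At (340453, 4446149): z_contact = 81961.46 − 867699.88 + 785946.35 = 207.94 m.
Depth below ground = 291.4 − 207.94 = 83.5 m.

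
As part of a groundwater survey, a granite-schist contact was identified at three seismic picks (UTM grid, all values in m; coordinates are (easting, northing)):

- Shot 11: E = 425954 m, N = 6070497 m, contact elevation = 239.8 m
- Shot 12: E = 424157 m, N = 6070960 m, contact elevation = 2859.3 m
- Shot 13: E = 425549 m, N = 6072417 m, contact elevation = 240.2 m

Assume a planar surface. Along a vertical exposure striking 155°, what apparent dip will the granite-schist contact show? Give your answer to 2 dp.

19.64°

Two edge vectors: Shot 11→Shot 12 = (-1797, 463, 2619.5), Shot 11→Shot 13 = (-405, 1920, 0.4).
Normal n = (Shot 11→Shot 12) × (Shot 11→Shot 13) = (-5029254.8, -1060178.7, -3262725).
So ∂z/∂E = −n_x/n_z = −1.54143 and ∂z/∂N = −n_y/n_z = −0.32494.
Unit vector along 155° is (sin 155°, cos 155°) = (0.4226, -0.9063).
Slope in that direction = a·(0.4226) + b·(-0.9063) = −0.35694.
Apparent dip = arctan|0.35694| = 19.64° (true dip is 57.6°, so apparent ≤ true as expected).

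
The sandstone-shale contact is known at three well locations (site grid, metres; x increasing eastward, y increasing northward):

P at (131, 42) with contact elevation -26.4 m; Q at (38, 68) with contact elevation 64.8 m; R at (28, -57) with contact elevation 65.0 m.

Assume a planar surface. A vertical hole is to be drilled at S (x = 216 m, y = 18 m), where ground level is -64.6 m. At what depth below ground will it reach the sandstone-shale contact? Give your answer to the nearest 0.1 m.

45.2 m

Two edge vectors: P→Q = (-93, 26, 91.2), P→R = (-103, -99, 91.4).
Normal n = (P→Q) × (P→R) = (11405.2, -893.4, 11885).
So ∂z/∂x = −n_x/n_z = −0.95963 and ∂z/∂y = −n_y/n_z = 0.07517.
Intercept c from P: -26.4 + 125.71 − 3.16 = 96.15.
At (216, 18): z_contact = −207.28 + 1.35 + 96.15 = -109.77 m.
Depth below ground = -64.6 − (-109.77) = 45.2 m.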